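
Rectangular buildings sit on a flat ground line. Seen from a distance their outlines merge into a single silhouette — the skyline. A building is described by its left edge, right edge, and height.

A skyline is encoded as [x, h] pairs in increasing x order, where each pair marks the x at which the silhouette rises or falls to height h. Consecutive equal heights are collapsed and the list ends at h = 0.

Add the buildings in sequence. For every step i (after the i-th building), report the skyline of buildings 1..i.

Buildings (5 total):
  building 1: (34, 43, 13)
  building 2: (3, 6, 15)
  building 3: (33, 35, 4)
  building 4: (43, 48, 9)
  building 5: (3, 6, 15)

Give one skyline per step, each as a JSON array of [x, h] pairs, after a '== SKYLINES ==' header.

== SKYLINES ==
[[34,13],[43,0]]
[[3,15],[6,0],[34,13],[43,0]]
[[3,15],[6,0],[33,4],[34,13],[43,0]]
[[3,15],[6,0],[33,4],[34,13],[43,9],[48,0]]
[[3,15],[6,0],[33,4],[34,13],[43,9],[48,0]]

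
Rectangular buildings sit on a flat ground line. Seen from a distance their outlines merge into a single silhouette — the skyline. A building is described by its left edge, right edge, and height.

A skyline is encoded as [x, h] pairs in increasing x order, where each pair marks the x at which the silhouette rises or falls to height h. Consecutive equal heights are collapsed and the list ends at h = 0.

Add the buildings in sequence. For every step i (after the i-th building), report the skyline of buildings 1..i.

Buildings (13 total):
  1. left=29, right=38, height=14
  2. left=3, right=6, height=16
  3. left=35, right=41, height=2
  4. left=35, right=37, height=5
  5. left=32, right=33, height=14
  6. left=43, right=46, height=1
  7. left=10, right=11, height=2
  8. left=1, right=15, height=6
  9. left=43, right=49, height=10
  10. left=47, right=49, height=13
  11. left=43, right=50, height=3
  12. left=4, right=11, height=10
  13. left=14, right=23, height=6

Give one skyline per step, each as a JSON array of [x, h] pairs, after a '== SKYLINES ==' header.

== SKYLINES ==
[[29,14],[38,0]]
[[3,16],[6,0],[29,14],[38,0]]
[[3,16],[6,0],[29,14],[38,2],[41,0]]
[[3,16],[6,0],[29,14],[38,2],[41,0]]
[[3,16],[6,0],[29,14],[38,2],[41,0]]
[[3,16],[6,0],[29,14],[38,2],[41,0],[43,1],[46,0]]
[[3,16],[6,0],[10,2],[11,0],[29,14],[38,2],[41,0],[43,1],[46,0]]
[[1,6],[3,16],[6,6],[15,0],[29,14],[38,2],[41,0],[43,1],[46,0]]
[[1,6],[3,16],[6,6],[15,0],[29,14],[38,2],[41,0],[43,10],[49,0]]
[[1,6],[3,16],[6,6],[15,0],[29,14],[38,2],[41,0],[43,10],[47,13],[49,0]]
[[1,6],[3,16],[6,6],[15,0],[29,14],[38,2],[41,0],[43,10],[47,13],[49,3],[50,0]]
[[1,6],[3,16],[6,10],[11,6],[15,0],[29,14],[38,2],[41,0],[43,10],[47,13],[49,3],[50,0]]
[[1,6],[3,16],[6,10],[11,6],[23,0],[29,14],[38,2],[41,0],[43,10],[47,13],[49,3],[50,0]]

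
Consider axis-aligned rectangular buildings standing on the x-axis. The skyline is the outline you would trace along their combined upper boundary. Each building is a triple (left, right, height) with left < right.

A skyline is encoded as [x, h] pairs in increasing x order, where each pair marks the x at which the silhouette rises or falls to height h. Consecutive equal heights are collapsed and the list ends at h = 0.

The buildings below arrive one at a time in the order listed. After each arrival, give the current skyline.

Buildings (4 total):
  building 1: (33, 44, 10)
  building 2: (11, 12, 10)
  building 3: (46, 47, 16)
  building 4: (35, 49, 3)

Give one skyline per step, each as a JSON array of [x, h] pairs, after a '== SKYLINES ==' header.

== SKYLINES ==
[[33,10],[44,0]]
[[11,10],[12,0],[33,10],[44,0]]
[[11,10],[12,0],[33,10],[44,0],[46,16],[47,0]]
[[11,10],[12,0],[33,10],[44,3],[46,16],[47,3],[49,0]]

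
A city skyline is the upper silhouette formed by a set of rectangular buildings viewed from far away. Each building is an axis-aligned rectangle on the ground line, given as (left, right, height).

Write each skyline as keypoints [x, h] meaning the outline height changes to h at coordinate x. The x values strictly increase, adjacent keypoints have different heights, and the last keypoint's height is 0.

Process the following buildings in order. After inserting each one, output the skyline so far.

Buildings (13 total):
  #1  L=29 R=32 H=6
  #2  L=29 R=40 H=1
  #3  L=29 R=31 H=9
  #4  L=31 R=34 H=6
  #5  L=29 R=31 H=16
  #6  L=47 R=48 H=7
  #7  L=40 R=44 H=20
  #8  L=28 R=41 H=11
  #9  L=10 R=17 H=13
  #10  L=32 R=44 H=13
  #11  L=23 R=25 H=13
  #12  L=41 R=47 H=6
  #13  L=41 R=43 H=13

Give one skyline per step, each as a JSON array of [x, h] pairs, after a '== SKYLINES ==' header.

== SKYLINES ==
[[29,6],[32,0]]
[[29,6],[32,1],[40,0]]
[[29,9],[31,6],[32,1],[40,0]]
[[29,9],[31,6],[34,1],[40,0]]
[[29,16],[31,6],[34,1],[40,0]]
[[29,16],[31,6],[34,1],[40,0],[47,7],[48,0]]
[[29,16],[31,6],[34,1],[40,20],[44,0],[47,7],[48,0]]
[[28,11],[29,16],[31,11],[40,20],[44,0],[47,7],[48,0]]
[[10,13],[17,0],[28,11],[29,16],[31,11],[40,20],[44,0],[47,7],[48,0]]
[[10,13],[17,0],[28,11],[29,16],[31,11],[32,13],[40,20],[44,0],[47,7],[48,0]]
[[10,13],[17,0],[23,13],[25,0],[28,11],[29,16],[31,11],[32,13],[40,20],[44,0],[47,7],[48,0]]
[[10,13],[17,0],[23,13],[25,0],[28,11],[29,16],[31,11],[32,13],[40,20],[44,6],[47,7],[48,0]]
[[10,13],[17,0],[23,13],[25,0],[28,11],[29,16],[31,11],[32,13],[40,20],[44,6],[47,7],[48,0]]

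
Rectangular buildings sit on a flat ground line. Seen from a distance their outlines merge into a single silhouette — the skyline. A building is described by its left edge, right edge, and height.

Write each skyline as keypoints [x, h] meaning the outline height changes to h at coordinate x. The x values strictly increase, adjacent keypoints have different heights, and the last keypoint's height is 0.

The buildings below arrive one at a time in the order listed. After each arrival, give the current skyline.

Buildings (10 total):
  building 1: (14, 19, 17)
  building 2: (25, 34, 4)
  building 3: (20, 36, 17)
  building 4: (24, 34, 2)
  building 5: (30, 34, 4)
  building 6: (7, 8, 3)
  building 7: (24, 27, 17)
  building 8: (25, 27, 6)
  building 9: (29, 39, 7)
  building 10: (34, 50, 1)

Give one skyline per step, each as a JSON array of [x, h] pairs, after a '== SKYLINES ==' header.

== SKYLINES ==
[[14,17],[19,0]]
[[14,17],[19,0],[25,4],[34,0]]
[[14,17],[19,0],[20,17],[36,0]]
[[14,17],[19,0],[20,17],[36,0]]
[[14,17],[19,0],[20,17],[36,0]]
[[7,3],[8,0],[14,17],[19,0],[20,17],[36,0]]
[[7,3],[8,0],[14,17],[19,0],[20,17],[36,0]]
[[7,3],[8,0],[14,17],[19,0],[20,17],[36,0]]
[[7,3],[8,0],[14,17],[19,0],[20,17],[36,7],[39,0]]
[[7,3],[8,0],[14,17],[19,0],[20,17],[36,7],[39,1],[50,0]]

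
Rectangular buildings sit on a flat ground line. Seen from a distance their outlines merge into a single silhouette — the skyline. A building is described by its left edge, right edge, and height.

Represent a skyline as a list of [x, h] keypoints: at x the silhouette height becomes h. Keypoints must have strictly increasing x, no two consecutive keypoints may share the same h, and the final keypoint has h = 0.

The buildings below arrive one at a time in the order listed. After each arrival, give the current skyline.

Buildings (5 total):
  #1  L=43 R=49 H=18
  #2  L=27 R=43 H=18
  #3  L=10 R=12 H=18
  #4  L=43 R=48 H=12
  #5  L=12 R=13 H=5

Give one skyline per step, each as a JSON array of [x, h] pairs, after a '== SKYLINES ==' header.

== SKYLINES ==
[[43,18],[49,0]]
[[27,18],[49,0]]
[[10,18],[12,0],[27,18],[49,0]]
[[10,18],[12,0],[27,18],[49,0]]
[[10,18],[12,5],[13,0],[27,18],[49,0]]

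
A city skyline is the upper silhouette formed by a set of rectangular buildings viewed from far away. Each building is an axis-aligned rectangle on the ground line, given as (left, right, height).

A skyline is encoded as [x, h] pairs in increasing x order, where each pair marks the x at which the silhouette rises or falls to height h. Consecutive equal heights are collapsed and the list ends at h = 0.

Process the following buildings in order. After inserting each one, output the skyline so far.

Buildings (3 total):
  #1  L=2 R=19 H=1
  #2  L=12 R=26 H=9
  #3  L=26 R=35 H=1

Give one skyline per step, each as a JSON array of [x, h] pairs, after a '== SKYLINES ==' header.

== SKYLINES ==
[[2,1],[19,0]]
[[2,1],[12,9],[26,0]]
[[2,1],[12,9],[26,1],[35,0]]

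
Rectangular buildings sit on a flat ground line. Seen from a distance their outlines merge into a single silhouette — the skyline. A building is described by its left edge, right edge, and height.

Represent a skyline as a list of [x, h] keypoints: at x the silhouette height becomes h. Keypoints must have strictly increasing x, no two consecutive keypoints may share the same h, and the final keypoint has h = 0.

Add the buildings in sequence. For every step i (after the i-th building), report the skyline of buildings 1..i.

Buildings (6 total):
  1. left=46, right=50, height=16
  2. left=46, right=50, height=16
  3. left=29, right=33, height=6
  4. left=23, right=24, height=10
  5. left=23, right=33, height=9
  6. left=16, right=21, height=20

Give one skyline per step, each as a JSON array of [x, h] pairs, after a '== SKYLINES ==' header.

== SKYLINES ==
[[46,16],[50,0]]
[[46,16],[50,0]]
[[29,6],[33,0],[46,16],[50,0]]
[[23,10],[24,0],[29,6],[33,0],[46,16],[50,0]]
[[23,10],[24,9],[33,0],[46,16],[50,0]]
[[16,20],[21,0],[23,10],[24,9],[33,0],[46,16],[50,0]]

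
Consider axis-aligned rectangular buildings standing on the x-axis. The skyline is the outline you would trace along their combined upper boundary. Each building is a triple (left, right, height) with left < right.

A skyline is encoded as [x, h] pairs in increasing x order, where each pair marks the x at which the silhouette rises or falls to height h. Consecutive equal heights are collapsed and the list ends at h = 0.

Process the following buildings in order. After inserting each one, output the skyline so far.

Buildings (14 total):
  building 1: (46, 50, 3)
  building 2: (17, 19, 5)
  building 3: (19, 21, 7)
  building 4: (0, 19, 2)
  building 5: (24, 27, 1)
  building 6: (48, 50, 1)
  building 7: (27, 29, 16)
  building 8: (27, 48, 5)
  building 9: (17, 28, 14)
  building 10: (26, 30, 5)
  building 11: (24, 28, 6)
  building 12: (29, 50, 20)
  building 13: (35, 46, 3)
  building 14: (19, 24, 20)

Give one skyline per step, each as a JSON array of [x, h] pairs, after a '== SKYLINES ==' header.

== SKYLINES ==
[[46,3],[50,0]]
[[17,5],[19,0],[46,3],[50,0]]
[[17,5],[19,7],[21,0],[46,3],[50,0]]
[[0,2],[17,5],[19,7],[21,0],[46,3],[50,0]]
[[0,2],[17,5],[19,7],[21,0],[24,1],[27,0],[46,3],[50,0]]
[[0,2],[17,5],[19,7],[21,0],[24,1],[27,0],[46,3],[50,0]]
[[0,2],[17,5],[19,7],[21,0],[24,1],[27,16],[29,0],[46,3],[50,0]]
[[0,2],[17,5],[19,7],[21,0],[24,1],[27,16],[29,5],[48,3],[50,0]]
[[0,2],[17,14],[27,16],[29,5],[48,3],[50,0]]
[[0,2],[17,14],[27,16],[29,5],[48,3],[50,0]]
[[0,2],[17,14],[27,16],[29,5],[48,3],[50,0]]
[[0,2],[17,14],[27,16],[29,20],[50,0]]
[[0,2],[17,14],[27,16],[29,20],[50,0]]
[[0,2],[17,14],[19,20],[24,14],[27,16],[29,20],[50,0]]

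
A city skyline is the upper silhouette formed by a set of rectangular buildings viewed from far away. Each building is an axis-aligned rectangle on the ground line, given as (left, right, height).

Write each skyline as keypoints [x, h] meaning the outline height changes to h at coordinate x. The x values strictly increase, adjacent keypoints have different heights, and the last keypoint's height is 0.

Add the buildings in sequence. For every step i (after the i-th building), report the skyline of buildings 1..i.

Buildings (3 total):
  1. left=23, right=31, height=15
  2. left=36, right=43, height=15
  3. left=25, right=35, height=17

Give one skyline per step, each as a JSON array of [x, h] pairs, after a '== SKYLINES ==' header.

== SKYLINES ==
[[23,15],[31,0]]
[[23,15],[31,0],[36,15],[43,0]]
[[23,15],[25,17],[35,0],[36,15],[43,0]]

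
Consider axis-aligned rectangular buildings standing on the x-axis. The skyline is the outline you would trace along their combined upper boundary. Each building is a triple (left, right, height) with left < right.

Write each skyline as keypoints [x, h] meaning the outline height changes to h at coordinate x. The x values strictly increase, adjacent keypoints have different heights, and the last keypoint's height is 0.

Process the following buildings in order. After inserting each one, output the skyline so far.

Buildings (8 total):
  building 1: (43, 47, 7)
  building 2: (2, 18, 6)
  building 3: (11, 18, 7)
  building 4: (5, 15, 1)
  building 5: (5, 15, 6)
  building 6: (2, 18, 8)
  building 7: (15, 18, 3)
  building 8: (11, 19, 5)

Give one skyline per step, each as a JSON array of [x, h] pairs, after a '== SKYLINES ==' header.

== SKYLINES ==
[[43,7],[47,0]]
[[2,6],[18,0],[43,7],[47,0]]
[[2,6],[11,7],[18,0],[43,7],[47,0]]
[[2,6],[11,7],[18,0],[43,7],[47,0]]
[[2,6],[11,7],[18,0],[43,7],[47,0]]
[[2,8],[18,0],[43,7],[47,0]]
[[2,8],[18,0],[43,7],[47,0]]
[[2,8],[18,5],[19,0],[43,7],[47,0]]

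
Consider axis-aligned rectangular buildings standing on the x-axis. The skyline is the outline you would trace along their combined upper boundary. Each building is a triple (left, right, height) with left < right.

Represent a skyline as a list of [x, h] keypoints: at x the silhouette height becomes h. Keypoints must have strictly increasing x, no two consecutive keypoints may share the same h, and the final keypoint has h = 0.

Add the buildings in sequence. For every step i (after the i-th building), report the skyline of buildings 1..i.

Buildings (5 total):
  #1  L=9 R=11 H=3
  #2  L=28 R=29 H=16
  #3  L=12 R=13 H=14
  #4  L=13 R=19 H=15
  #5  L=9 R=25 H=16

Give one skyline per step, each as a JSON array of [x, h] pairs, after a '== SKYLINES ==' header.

== SKYLINES ==
[[9,3],[11,0]]
[[9,3],[11,0],[28,16],[29,0]]
[[9,3],[11,0],[12,14],[13,0],[28,16],[29,0]]
[[9,3],[11,0],[12,14],[13,15],[19,0],[28,16],[29,0]]
[[9,16],[25,0],[28,16],[29,0]]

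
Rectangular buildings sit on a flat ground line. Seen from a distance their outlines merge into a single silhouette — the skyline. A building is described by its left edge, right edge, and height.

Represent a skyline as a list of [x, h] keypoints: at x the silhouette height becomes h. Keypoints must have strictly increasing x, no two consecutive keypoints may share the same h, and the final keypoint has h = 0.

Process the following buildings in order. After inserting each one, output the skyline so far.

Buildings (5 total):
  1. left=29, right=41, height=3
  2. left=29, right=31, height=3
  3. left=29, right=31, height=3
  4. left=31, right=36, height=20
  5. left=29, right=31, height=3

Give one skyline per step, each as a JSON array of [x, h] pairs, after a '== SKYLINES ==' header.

== SKYLINES ==
[[29,3],[41,0]]
[[29,3],[41,0]]
[[29,3],[41,0]]
[[29,3],[31,20],[36,3],[41,0]]
[[29,3],[31,20],[36,3],[41,0]]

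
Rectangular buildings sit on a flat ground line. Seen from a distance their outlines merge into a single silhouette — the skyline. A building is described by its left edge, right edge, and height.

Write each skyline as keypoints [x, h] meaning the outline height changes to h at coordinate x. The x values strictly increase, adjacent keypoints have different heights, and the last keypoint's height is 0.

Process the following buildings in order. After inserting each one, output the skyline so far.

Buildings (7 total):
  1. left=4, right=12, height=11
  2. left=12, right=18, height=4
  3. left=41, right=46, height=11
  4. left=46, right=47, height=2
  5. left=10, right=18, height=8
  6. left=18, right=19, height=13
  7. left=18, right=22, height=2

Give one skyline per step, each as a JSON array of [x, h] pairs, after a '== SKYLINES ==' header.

== SKYLINES ==
[[4,11],[12,0]]
[[4,11],[12,4],[18,0]]
[[4,11],[12,4],[18,0],[41,11],[46,0]]
[[4,11],[12,4],[18,0],[41,11],[46,2],[47,0]]
[[4,11],[12,8],[18,0],[41,11],[46,2],[47,0]]
[[4,11],[12,8],[18,13],[19,0],[41,11],[46,2],[47,0]]
[[4,11],[12,8],[18,13],[19,2],[22,0],[41,11],[46,2],[47,0]]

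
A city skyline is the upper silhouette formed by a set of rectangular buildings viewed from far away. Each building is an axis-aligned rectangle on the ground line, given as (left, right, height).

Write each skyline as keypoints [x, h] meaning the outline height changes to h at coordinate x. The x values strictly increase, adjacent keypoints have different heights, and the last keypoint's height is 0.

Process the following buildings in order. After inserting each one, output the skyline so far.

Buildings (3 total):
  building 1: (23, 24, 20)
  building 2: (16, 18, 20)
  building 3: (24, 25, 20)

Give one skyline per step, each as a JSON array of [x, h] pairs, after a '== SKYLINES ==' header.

== SKYLINES ==
[[23,20],[24,0]]
[[16,20],[18,0],[23,20],[24,0]]
[[16,20],[18,0],[23,20],[25,0]]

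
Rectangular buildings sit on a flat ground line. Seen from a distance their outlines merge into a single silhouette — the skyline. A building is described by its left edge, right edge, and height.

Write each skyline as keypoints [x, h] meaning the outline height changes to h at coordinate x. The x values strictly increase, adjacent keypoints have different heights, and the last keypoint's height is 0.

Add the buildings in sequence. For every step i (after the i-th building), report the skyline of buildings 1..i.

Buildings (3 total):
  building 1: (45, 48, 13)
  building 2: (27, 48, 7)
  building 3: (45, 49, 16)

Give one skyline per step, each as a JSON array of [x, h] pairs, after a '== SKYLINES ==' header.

== SKYLINES ==
[[45,13],[48,0]]
[[27,7],[45,13],[48,0]]
[[27,7],[45,16],[49,0]]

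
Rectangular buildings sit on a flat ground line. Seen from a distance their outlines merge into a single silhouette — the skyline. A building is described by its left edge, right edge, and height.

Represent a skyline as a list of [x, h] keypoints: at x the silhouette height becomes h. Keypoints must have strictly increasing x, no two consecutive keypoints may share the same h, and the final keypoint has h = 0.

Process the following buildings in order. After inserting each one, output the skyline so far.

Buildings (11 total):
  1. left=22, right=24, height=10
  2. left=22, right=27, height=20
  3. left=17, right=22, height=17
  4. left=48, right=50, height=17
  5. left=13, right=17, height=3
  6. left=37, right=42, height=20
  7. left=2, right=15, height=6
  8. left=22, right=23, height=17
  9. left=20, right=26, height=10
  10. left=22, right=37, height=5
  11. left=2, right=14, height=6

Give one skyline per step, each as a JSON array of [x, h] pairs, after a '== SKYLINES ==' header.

== SKYLINES ==
[[22,10],[24,0]]
[[22,20],[27,0]]
[[17,17],[22,20],[27,0]]
[[17,17],[22,20],[27,0],[48,17],[50,0]]
[[13,3],[17,17],[22,20],[27,0],[48,17],[50,0]]
[[13,3],[17,17],[22,20],[27,0],[37,20],[42,0],[48,17],[50,0]]
[[2,6],[15,3],[17,17],[22,20],[27,0],[37,20],[42,0],[48,17],[50,0]]
[[2,6],[15,3],[17,17],[22,20],[27,0],[37,20],[42,0],[48,17],[50,0]]
[[2,6],[15,3],[17,17],[22,20],[27,0],[37,20],[42,0],[48,17],[50,0]]
[[2,6],[15,3],[17,17],[22,20],[27,5],[37,20],[42,0],[48,17],[50,0]]
[[2,6],[15,3],[17,17],[22,20],[27,5],[37,20],[42,0],[48,17],[50,0]]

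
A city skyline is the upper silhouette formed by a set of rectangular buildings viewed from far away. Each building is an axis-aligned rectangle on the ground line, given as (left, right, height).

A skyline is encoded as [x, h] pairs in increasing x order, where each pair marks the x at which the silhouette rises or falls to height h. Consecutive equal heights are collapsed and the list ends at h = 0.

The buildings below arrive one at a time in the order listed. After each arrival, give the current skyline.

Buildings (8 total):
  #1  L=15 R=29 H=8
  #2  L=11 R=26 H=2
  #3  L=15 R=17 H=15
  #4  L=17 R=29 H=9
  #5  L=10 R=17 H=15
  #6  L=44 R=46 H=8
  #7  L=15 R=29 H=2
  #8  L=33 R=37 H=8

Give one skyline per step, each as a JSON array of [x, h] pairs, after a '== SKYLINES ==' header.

== SKYLINES ==
[[15,8],[29,0]]
[[11,2],[15,8],[29,0]]
[[11,2],[15,15],[17,8],[29,0]]
[[11,2],[15,15],[17,9],[29,0]]
[[10,15],[17,9],[29,0]]
[[10,15],[17,9],[29,0],[44,8],[46,0]]
[[10,15],[17,9],[29,0],[44,8],[46,0]]
[[10,15],[17,9],[29,0],[33,8],[37,0],[44,8],[46,0]]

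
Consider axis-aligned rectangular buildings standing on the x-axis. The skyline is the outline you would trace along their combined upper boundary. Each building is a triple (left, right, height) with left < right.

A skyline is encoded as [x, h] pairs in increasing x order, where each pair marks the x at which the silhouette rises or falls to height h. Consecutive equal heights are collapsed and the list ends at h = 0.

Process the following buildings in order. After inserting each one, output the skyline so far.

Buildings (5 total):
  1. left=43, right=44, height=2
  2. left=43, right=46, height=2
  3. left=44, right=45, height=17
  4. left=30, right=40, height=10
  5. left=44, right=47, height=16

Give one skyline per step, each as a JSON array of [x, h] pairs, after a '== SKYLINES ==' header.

== SKYLINES ==
[[43,2],[44,0]]
[[43,2],[46,0]]
[[43,2],[44,17],[45,2],[46,0]]
[[30,10],[40,0],[43,2],[44,17],[45,2],[46,0]]
[[30,10],[40,0],[43,2],[44,17],[45,16],[47,0]]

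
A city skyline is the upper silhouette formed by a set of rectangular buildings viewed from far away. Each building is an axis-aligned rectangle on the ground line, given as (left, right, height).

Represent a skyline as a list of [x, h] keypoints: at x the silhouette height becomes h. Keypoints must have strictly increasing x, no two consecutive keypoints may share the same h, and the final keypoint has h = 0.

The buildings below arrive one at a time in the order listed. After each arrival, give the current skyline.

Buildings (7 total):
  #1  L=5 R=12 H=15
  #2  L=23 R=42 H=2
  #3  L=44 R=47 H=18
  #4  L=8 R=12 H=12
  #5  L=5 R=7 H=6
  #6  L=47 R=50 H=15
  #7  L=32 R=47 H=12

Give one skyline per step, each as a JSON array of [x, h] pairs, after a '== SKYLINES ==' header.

== SKYLINES ==
[[5,15],[12,0]]
[[5,15],[12,0],[23,2],[42,0]]
[[5,15],[12,0],[23,2],[42,0],[44,18],[47,0]]
[[5,15],[12,0],[23,2],[42,0],[44,18],[47,0]]
[[5,15],[12,0],[23,2],[42,0],[44,18],[47,0]]
[[5,15],[12,0],[23,2],[42,0],[44,18],[47,15],[50,0]]
[[5,15],[12,0],[23,2],[32,12],[44,18],[47,15],[50,0]]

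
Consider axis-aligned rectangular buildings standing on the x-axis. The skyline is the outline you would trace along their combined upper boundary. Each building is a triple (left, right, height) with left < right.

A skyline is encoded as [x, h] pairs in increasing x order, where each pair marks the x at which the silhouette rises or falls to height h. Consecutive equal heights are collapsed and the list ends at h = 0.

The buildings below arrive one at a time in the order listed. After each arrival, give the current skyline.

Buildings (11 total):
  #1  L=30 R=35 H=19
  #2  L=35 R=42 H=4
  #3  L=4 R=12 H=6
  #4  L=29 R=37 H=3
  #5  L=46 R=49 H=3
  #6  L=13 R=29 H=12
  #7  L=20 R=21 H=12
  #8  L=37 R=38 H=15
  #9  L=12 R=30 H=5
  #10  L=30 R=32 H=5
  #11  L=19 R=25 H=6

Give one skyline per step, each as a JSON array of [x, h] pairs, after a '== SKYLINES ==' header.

== SKYLINES ==
[[30,19],[35,0]]
[[30,19],[35,4],[42,0]]
[[4,6],[12,0],[30,19],[35,4],[42,0]]
[[4,6],[12,0],[29,3],[30,19],[35,4],[42,0]]
[[4,6],[12,0],[29,3],[30,19],[35,4],[42,0],[46,3],[49,0]]
[[4,6],[12,0],[13,12],[29,3],[30,19],[35,4],[42,0],[46,3],[49,0]]
[[4,6],[12,0],[13,12],[29,3],[30,19],[35,4],[42,0],[46,3],[49,0]]
[[4,6],[12,0],[13,12],[29,3],[30,19],[35,4],[37,15],[38,4],[42,0],[46,3],[49,0]]
[[4,6],[12,5],[13,12],[29,5],[30,19],[35,4],[37,15],[38,4],[42,0],[46,3],[49,0]]
[[4,6],[12,5],[13,12],[29,5],[30,19],[35,4],[37,15],[38,4],[42,0],[46,3],[49,0]]
[[4,6],[12,5],[13,12],[29,5],[30,19],[35,4],[37,15],[38,4],[42,0],[46,3],[49,0]]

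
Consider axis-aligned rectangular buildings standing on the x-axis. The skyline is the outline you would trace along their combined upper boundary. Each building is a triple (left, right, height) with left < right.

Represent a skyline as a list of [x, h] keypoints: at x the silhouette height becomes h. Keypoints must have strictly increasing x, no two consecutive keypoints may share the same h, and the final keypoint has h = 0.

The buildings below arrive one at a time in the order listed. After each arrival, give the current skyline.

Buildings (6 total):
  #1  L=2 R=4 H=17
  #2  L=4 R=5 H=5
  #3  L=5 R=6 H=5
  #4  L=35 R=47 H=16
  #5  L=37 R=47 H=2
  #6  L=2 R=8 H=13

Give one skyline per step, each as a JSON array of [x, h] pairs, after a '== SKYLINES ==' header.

== SKYLINES ==
[[2,17],[4,0]]
[[2,17],[4,5],[5,0]]
[[2,17],[4,5],[6,0]]
[[2,17],[4,5],[6,0],[35,16],[47,0]]
[[2,17],[4,5],[6,0],[35,16],[47,0]]
[[2,17],[4,13],[8,0],[35,16],[47,0]]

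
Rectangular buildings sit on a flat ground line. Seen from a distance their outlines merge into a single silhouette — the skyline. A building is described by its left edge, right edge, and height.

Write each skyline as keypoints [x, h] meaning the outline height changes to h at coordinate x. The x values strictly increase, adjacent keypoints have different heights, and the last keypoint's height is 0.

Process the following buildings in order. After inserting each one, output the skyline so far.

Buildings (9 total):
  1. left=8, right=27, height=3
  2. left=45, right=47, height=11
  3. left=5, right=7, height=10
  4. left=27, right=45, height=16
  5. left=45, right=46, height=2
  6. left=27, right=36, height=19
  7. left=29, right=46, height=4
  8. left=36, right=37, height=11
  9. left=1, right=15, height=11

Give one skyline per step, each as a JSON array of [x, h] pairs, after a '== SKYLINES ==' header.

== SKYLINES ==
[[8,3],[27,0]]
[[8,3],[27,0],[45,11],[47,0]]
[[5,10],[7,0],[8,3],[27,0],[45,11],[47,0]]
[[5,10],[7,0],[8,3],[27,16],[45,11],[47,0]]
[[5,10],[7,0],[8,3],[27,16],[45,11],[47,0]]
[[5,10],[7,0],[8,3],[27,19],[36,16],[45,11],[47,0]]
[[5,10],[7,0],[8,3],[27,19],[36,16],[45,11],[47,0]]
[[5,10],[7,0],[8,3],[27,19],[36,16],[45,11],[47,0]]
[[1,11],[15,3],[27,19],[36,16],[45,11],[47,0]]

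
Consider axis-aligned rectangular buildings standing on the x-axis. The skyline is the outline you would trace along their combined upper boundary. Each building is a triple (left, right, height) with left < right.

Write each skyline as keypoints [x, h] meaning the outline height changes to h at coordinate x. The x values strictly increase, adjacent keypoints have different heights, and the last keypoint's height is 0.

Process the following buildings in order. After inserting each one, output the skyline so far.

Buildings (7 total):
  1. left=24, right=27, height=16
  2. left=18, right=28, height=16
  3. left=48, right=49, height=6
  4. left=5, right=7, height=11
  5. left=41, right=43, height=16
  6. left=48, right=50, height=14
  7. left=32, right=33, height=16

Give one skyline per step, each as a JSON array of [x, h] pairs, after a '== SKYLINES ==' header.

== SKYLINES ==
[[24,16],[27,0]]
[[18,16],[28,0]]
[[18,16],[28,0],[48,6],[49,0]]
[[5,11],[7,0],[18,16],[28,0],[48,6],[49,0]]
[[5,11],[7,0],[18,16],[28,0],[41,16],[43,0],[48,6],[49,0]]
[[5,11],[7,0],[18,16],[28,0],[41,16],[43,0],[48,14],[50,0]]
[[5,11],[7,0],[18,16],[28,0],[32,16],[33,0],[41,16],[43,0],[48,14],[50,0]]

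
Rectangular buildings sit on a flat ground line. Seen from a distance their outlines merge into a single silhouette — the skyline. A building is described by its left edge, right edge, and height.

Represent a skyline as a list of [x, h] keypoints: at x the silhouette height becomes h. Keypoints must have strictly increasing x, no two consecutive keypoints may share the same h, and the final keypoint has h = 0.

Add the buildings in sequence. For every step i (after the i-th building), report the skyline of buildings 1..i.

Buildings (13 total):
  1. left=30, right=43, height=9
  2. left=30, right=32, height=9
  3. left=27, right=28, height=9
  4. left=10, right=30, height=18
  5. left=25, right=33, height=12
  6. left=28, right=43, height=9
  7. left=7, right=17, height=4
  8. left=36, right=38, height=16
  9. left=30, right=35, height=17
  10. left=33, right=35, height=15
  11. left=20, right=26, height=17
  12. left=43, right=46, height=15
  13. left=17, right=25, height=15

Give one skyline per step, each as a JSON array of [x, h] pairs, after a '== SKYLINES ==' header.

== SKYLINES ==
[[30,9],[43,0]]
[[30,9],[43,0]]
[[27,9],[28,0],[30,9],[43,0]]
[[10,18],[30,9],[43,0]]
[[10,18],[30,12],[33,9],[43,0]]
[[10,18],[30,12],[33,9],[43,0]]
[[7,4],[10,18],[30,12],[33,9],[43,0]]
[[7,4],[10,18],[30,12],[33,9],[36,16],[38,9],[43,0]]
[[7,4],[10,18],[30,17],[35,9],[36,16],[38,9],[43,0]]
[[7,4],[10,18],[30,17],[35,9],[36,16],[38,9],[43,0]]
[[7,4],[10,18],[30,17],[35,9],[36,16],[38,9],[43,0]]
[[7,4],[10,18],[30,17],[35,9],[36,16],[38,9],[43,15],[46,0]]
[[7,4],[10,18],[30,17],[35,9],[36,16],[38,9],[43,15],[46,0]]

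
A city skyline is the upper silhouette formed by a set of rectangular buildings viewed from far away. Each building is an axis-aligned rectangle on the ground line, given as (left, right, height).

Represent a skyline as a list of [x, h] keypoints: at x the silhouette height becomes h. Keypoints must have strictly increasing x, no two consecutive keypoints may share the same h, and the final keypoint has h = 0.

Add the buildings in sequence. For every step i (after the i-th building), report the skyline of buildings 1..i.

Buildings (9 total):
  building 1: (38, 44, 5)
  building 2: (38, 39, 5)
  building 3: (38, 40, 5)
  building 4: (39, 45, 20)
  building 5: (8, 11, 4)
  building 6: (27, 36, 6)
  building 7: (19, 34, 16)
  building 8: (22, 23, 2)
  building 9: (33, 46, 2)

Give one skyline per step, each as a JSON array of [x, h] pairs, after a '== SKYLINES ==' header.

== SKYLINES ==
[[38,5],[44,0]]
[[38,5],[44,0]]
[[38,5],[44,0]]
[[38,5],[39,20],[45,0]]
[[8,4],[11,0],[38,5],[39,20],[45,0]]
[[8,4],[11,0],[27,6],[36,0],[38,5],[39,20],[45,0]]
[[8,4],[11,0],[19,16],[34,6],[36,0],[38,5],[39,20],[45,0]]
[[8,4],[11,0],[19,16],[34,6],[36,0],[38,5],[39,20],[45,0]]
[[8,4],[11,0],[19,16],[34,6],[36,2],[38,5],[39,20],[45,2],[46,0]]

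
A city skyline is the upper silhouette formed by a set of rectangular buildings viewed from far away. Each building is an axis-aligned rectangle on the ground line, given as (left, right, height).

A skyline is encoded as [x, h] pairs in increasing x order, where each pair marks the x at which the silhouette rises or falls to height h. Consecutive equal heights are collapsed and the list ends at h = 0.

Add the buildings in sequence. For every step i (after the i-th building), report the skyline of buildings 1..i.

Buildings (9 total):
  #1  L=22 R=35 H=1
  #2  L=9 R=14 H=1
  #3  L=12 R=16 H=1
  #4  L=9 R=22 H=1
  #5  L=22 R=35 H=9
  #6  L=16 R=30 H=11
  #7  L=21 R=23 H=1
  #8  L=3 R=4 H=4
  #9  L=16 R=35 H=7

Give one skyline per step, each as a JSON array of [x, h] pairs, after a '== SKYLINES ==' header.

== SKYLINES ==
[[22,1],[35,0]]
[[9,1],[14,0],[22,1],[35,0]]
[[9,1],[16,0],[22,1],[35,0]]
[[9,1],[35,0]]
[[9,1],[22,9],[35,0]]
[[9,1],[16,11],[30,9],[35,0]]
[[9,1],[16,11],[30,9],[35,0]]
[[3,4],[4,0],[9,1],[16,11],[30,9],[35,0]]
[[3,4],[4,0],[9,1],[16,11],[30,9],[35,0]]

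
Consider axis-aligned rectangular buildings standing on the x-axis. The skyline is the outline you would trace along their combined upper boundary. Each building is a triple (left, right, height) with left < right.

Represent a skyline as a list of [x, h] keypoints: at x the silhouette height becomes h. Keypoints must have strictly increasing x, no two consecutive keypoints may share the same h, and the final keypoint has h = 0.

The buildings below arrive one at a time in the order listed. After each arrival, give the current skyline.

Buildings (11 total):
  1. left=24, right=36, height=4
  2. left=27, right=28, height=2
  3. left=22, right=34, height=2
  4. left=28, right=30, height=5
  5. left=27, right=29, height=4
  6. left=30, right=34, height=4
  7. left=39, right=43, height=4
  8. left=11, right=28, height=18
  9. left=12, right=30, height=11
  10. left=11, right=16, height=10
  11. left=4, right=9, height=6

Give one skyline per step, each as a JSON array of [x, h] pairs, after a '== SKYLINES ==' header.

== SKYLINES ==
[[24,4],[36,0]]
[[24,4],[36,0]]
[[22,2],[24,4],[36,0]]
[[22,2],[24,4],[28,5],[30,4],[36,0]]
[[22,2],[24,4],[28,5],[30,4],[36,0]]
[[22,2],[24,4],[28,5],[30,4],[36,0]]
[[22,2],[24,4],[28,5],[30,4],[36,0],[39,4],[43,0]]
[[11,18],[28,5],[30,4],[36,0],[39,4],[43,0]]
[[11,18],[28,11],[30,4],[36,0],[39,4],[43,0]]
[[11,18],[28,11],[30,4],[36,0],[39,4],[43,0]]
[[4,6],[9,0],[11,18],[28,11],[30,4],[36,0],[39,4],[43,0]]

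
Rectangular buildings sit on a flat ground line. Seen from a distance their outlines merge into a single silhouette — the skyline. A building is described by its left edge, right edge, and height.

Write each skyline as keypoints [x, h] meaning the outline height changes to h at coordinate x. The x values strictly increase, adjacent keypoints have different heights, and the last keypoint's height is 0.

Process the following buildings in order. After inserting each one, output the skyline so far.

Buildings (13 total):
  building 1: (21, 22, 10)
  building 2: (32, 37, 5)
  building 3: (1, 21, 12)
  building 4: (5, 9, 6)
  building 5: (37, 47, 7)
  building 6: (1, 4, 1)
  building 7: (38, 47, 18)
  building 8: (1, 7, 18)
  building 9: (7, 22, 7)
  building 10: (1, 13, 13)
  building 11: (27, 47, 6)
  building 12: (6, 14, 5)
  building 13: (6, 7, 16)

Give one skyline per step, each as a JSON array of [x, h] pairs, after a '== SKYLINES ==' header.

== SKYLINES ==
[[21,10],[22,0]]
[[21,10],[22,0],[32,5],[37,0]]
[[1,12],[21,10],[22,0],[32,5],[37,0]]
[[1,12],[21,10],[22,0],[32,5],[37,0]]
[[1,12],[21,10],[22,0],[32,5],[37,7],[47,0]]
[[1,12],[21,10],[22,0],[32,5],[37,7],[47,0]]
[[1,12],[21,10],[22,0],[32,5],[37,7],[38,18],[47,0]]
[[1,18],[7,12],[21,10],[22,0],[32,5],[37,7],[38,18],[47,0]]
[[1,18],[7,12],[21,10],[22,0],[32,5],[37,7],[38,18],[47,0]]
[[1,18],[7,13],[13,12],[21,10],[22,0],[32,5],[37,7],[38,18],[47,0]]
[[1,18],[7,13],[13,12],[21,10],[22,0],[27,6],[37,7],[38,18],[47,0]]
[[1,18],[7,13],[13,12],[21,10],[22,0],[27,6],[37,7],[38,18],[47,0]]
[[1,18],[7,13],[13,12],[21,10],[22,0],[27,6],[37,7],[38,18],[47,0]]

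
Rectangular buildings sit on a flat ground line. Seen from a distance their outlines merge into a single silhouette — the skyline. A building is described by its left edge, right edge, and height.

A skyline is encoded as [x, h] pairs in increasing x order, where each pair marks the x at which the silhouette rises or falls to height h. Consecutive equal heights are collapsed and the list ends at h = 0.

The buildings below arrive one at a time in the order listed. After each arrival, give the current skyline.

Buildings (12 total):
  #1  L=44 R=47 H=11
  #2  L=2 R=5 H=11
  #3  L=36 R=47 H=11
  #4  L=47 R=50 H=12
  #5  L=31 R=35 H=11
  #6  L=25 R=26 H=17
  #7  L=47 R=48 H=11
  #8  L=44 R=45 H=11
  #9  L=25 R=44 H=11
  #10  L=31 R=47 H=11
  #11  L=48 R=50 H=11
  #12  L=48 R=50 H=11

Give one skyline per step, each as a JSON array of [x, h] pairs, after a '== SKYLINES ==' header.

== SKYLINES ==
[[44,11],[47,0]]
[[2,11],[5,0],[44,11],[47,0]]
[[2,11],[5,0],[36,11],[47,0]]
[[2,11],[5,0],[36,11],[47,12],[50,0]]
[[2,11],[5,0],[31,11],[35,0],[36,11],[47,12],[50,0]]
[[2,11],[5,0],[25,17],[26,0],[31,11],[35,0],[36,11],[47,12],[50,0]]
[[2,11],[5,0],[25,17],[26,0],[31,11],[35,0],[36,11],[47,12],[50,0]]
[[2,11],[5,0],[25,17],[26,0],[31,11],[35,0],[36,11],[47,12],[50,0]]
[[2,11],[5,0],[25,17],[26,11],[47,12],[50,0]]
[[2,11],[5,0],[25,17],[26,11],[47,12],[50,0]]
[[2,11],[5,0],[25,17],[26,11],[47,12],[50,0]]
[[2,11],[5,0],[25,17],[26,11],[47,12],[50,0]]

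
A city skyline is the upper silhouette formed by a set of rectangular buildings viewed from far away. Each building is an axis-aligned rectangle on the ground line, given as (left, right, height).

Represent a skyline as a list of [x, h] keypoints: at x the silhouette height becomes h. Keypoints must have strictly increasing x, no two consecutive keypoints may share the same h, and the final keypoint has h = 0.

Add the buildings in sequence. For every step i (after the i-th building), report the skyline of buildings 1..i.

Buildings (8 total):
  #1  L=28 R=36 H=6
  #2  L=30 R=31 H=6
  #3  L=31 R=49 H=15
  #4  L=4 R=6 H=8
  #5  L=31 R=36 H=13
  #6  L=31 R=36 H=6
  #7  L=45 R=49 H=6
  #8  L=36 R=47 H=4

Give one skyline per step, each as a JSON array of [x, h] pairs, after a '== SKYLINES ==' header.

== SKYLINES ==
[[28,6],[36,0]]
[[28,6],[36,0]]
[[28,6],[31,15],[49,0]]
[[4,8],[6,0],[28,6],[31,15],[49,0]]
[[4,8],[6,0],[28,6],[31,15],[49,0]]
[[4,8],[6,0],[28,6],[31,15],[49,0]]
[[4,8],[6,0],[28,6],[31,15],[49,0]]
[[4,8],[6,0],[28,6],[31,15],[49,0]]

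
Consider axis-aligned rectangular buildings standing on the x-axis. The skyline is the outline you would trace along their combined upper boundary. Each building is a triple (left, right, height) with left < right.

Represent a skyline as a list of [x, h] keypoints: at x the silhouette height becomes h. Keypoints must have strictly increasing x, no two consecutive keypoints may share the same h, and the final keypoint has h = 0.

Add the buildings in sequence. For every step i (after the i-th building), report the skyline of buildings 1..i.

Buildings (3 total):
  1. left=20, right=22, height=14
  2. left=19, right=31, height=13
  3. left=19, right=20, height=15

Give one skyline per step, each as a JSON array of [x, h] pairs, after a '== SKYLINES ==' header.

== SKYLINES ==
[[20,14],[22,0]]
[[19,13],[20,14],[22,13],[31,0]]
[[19,15],[20,14],[22,13],[31,0]]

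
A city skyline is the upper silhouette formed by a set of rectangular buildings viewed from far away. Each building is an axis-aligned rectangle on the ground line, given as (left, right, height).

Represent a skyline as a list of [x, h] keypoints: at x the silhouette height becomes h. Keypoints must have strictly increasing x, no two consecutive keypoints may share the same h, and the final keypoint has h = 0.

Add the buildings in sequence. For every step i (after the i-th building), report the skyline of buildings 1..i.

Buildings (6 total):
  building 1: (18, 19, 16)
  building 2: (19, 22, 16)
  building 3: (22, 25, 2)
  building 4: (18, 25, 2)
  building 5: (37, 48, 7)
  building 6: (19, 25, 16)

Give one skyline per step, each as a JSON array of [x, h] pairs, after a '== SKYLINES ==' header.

== SKYLINES ==
[[18,16],[19,0]]
[[18,16],[22,0]]
[[18,16],[22,2],[25,0]]
[[18,16],[22,2],[25,0]]
[[18,16],[22,2],[25,0],[37,7],[48,0]]
[[18,16],[25,0],[37,7],[48,0]]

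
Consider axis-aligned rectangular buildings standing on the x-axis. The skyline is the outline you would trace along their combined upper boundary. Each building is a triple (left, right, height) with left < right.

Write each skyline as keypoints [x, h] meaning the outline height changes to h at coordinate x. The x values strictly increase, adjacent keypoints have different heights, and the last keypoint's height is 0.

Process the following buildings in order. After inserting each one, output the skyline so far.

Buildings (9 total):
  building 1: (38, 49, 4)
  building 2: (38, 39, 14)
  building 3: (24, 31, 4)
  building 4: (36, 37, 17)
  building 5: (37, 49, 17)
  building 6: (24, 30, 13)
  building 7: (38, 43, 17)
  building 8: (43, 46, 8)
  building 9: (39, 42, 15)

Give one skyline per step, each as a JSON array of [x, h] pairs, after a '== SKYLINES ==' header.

== SKYLINES ==
[[38,4],[49,0]]
[[38,14],[39,4],[49,0]]
[[24,4],[31,0],[38,14],[39,4],[49,0]]
[[24,4],[31,0],[36,17],[37,0],[38,14],[39,4],[49,0]]
[[24,4],[31,0],[36,17],[49,0]]
[[24,13],[30,4],[31,0],[36,17],[49,0]]
[[24,13],[30,4],[31,0],[36,17],[49,0]]
[[24,13],[30,4],[31,0],[36,17],[49,0]]
[[24,13],[30,4],[31,0],[36,17],[49,0]]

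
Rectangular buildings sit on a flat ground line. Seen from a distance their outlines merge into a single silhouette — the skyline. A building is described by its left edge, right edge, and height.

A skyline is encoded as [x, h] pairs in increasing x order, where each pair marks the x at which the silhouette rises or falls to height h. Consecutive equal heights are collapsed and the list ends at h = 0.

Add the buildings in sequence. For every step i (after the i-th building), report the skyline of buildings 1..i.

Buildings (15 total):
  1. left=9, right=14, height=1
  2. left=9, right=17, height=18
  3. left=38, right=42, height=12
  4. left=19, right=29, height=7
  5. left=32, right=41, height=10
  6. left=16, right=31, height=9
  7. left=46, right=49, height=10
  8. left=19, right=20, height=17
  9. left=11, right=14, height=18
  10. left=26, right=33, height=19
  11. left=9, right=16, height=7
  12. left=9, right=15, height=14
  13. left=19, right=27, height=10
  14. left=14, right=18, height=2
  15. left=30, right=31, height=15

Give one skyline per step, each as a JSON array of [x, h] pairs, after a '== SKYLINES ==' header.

== SKYLINES ==
[[9,1],[14,0]]
[[9,18],[17,0]]
[[9,18],[17,0],[38,12],[42,0]]
[[9,18],[17,0],[19,7],[29,0],[38,12],[42,0]]
[[9,18],[17,0],[19,7],[29,0],[32,10],[38,12],[42,0]]
[[9,18],[17,9],[31,0],[32,10],[38,12],[42,0]]
[[9,18],[17,9],[31,0],[32,10],[38,12],[42,0],[46,10],[49,0]]
[[9,18],[17,9],[19,17],[20,9],[31,0],[32,10],[38,12],[42,0],[46,10],[49,0]]
[[9,18],[17,9],[19,17],[20,9],[31,0],[32,10],[38,12],[42,0],[46,10],[49,0]]
[[9,18],[17,9],[19,17],[20,9],[26,19],[33,10],[38,12],[42,0],[46,10],[49,0]]
[[9,18],[17,9],[19,17],[20,9],[26,19],[33,10],[38,12],[42,0],[46,10],[49,0]]
[[9,18],[17,9],[19,17],[20,9],[26,19],[33,10],[38,12],[42,0],[46,10],[49,0]]
[[9,18],[17,9],[19,17],[20,10],[26,19],[33,10],[38,12],[42,0],[46,10],[49,0]]
[[9,18],[17,9],[19,17],[20,10],[26,19],[33,10],[38,12],[42,0],[46,10],[49,0]]
[[9,18],[17,9],[19,17],[20,10],[26,19],[33,10],[38,12],[42,0],[46,10],[49,0]]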